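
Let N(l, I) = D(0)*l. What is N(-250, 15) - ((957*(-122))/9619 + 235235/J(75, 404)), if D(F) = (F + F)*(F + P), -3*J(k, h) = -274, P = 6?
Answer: -6756185799/2635606 ≈ -2563.4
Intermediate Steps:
J(k, h) = 274/3 (J(k, h) = -⅓*(-274) = 274/3)
D(F) = 2*F*(6 + F) (D(F) = (F + F)*(F + 6) = (2*F)*(6 + F) = 2*F*(6 + F))
N(l, I) = 0 (N(l, I) = (2*0*(6 + 0))*l = (2*0*6)*l = 0*l = 0)
N(-250, 15) - ((957*(-122))/9619 + 235235/J(75, 404)) = 0 - ((957*(-122))/9619 + 235235/(274/3)) = 0 - (-116754*1/9619 + 235235*(3/274)) = 0 - (-116754/9619 + 705705/274) = 0 - 1*6756185799/2635606 = 0 - 6756185799/2635606 = -6756185799/2635606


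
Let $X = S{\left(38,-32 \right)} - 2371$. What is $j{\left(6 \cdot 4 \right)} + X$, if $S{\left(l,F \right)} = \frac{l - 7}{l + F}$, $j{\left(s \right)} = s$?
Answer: $- \frac{14051}{6} \approx -2341.8$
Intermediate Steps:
$S{\left(l,F \right)} = \frac{-7 + l}{F + l}$
$X = - \frac{14195}{6}$ ($X = \frac{-7 + 38}{-32 + 38} - 2371 = \frac{1}{6} \cdot 31 - 2371 = \frac{31}{6} - 2371 = - \frac{14195}{6} \approx -2365.8$)
$j{\left(6 \cdot 4 \right)} + X = 6 \cdot 4 - \frac{14195}{6} = 24 - \frac{14195}{6} = - \frac{14051}{6}$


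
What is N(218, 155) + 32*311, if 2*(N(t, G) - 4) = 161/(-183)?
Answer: 3643735/366 ≈ 9955.6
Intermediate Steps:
N(t, G) = 1303/366 (N(t, G) = 4 + (161/(-183))/2 = 4 + (161*(-1/183))/2 = 4 + (1/2)*(-161/183) = 4 - 161/366 = 1303/366)
N(218, 155) + 32*311 = 1303/366 + 32*311 = 1303/366 + 9952 = 3643735/366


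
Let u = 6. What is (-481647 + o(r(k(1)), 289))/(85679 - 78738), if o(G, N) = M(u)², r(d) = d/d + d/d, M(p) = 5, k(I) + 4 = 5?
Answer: -481622/6941 ≈ -69.388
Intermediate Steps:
k(I) = 1 (k(I) = -4 + 5 = 1)
r(d) = 2 (r(d) = 1 + 1 = 2)
o(G, N) = 25 (o(G, N) = 5² = 25)
(-481647 + o(r(k(1)), 289))/(85679 - 78738) = (-481647 + 25)/(85679 - 78738) = -481622/6941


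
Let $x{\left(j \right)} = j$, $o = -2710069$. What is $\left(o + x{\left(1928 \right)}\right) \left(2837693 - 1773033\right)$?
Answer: $-2883249397060$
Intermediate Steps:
$\left(o + x{\left(1928 \right)}\right) \left(2837693 - 1773033\right) = \left(-2710069 + 1928\right) \left(2837693 - 1773033\right) = \left(-2708141\right) 1064660 = -2883249397060$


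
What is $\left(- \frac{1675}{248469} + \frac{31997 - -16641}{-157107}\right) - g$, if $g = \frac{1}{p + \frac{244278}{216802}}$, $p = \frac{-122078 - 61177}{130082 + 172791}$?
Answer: $- \frac{55300794416619162129}{24762813723914789068} \approx -2.2332$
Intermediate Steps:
$p = - \frac{183255}{302873} \approx -0.60506$
$g = \frac{32831736073}{17127580092}$ ($g = \frac{1}{- \frac{183255}{302873} + \frac{244278}{216802}} = \frac{1}{- \frac{183255}{302873} + 244278 \cdot \frac{1}{216802}} = \frac{1}{- \frac{183255}{302873} + \frac{122139}{108401}} = \frac{1}{\frac{17127580092}{32831736073}} = \frac{32831736073}{17127580092} \approx 1.9169$)
$\left(- \frac{1675}{248469} + \frac{31997 - -16641}{-157107}\right) - g = \left(- \frac{1675}{248469} + \frac{31997 - -16641}{-157107}\right) - \frac{32831736073}{17127580092} = \left(\left(-1675\right) \frac{1}{248469} + \left(31997 + 16641\right) \left(- \frac{1}{157107}\right)\right) - \frac{32831736073}{17127580092} = \left(- \frac{1675}{248469} + 48638 \left(- \frac{1}{157107}\right)\right) - \frac{32831736073}{17127580092} = \left(- \frac{1675}{248469} - \frac{48638}{157107}\right) - \frac{32831736073}{17127580092} = - \frac{4116063149}{13012073061} - \frac{32831736073}{17127580092} = - \frac{55300794416619162129}{24762813723914789068}$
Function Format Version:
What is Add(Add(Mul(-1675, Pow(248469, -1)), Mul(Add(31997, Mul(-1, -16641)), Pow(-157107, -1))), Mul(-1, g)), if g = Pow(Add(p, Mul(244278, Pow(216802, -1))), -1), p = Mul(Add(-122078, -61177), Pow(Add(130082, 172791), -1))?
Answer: Rational(-55300794416619162129, 24762813723914789068) ≈ -2.2332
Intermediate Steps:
p = Rational(-183255, 302873) (p = Mul(-183255, Pow(302873, -1)) = Mul(-183255, Rational(1, 302873)) = Rational(-183255, 302873) ≈ -0.60506)
g = Rational(32831736073, 17127580092) (g = Pow(Add(Rational(-183255, 302873), Mul(244278, Pow(216802, -1))), -1) = Pow(Add(Rational(-183255, 302873), Mul(244278, Rational(1, 216802))), -1) = Pow(Add(Rational(-183255, 302873), Rational(122139, 108401)), -1) = Pow(Rational(17127580092, 32831736073), -1) = Rational(32831736073, 17127580092) ≈ 1.9169)
Add(Add(Mul(-1675, Pow(248469, -1)), Mul(Add(31997, Mul(-1, -16641)), Pow(-157107, -1))), Mul(-1, g)) = Add(Add(Mul(-1675, Pow(248469, -1)), Mul(Add(31997, Mul(-1, -16641)), Pow(-157107, -1))), Mul(-1, Rational(32831736073, 17127580092))) = Add(Add(Mul(-1675, Rational(1, 248469)), Mul(Add(31997, 16641), Rational(-1, 157107))), Rational(-32831736073, 17127580092)) = Add(Add(Rational(-1675, 248469), Mul(48638, Rational(-1, 157107))), Rational(-32831736073, 17127580092)) = Add(Add(Rational(-1675, 248469), Rational(-48638, 157107)), Rational(-32831736073, 17127580092)) = Add(Rational(-4116063149, 13012073061), Rational(-32831736073, 17127580092)) = Rational(-55300794416619162129, 24762813723914789068)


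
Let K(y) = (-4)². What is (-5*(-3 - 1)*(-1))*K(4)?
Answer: -320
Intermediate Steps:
K(y) = 16
(-5*(-3 - 1)*(-1))*K(4) = (-5*(-3 - 1)*(-1))*16 = (-5*(-4)*(-1))*16 = (20*(-1))*16 = -20*16 = -320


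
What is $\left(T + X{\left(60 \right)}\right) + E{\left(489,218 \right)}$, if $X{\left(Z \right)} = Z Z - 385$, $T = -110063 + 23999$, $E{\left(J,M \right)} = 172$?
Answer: $-82677$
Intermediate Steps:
$T = -86064$
$X{\left(Z \right)} = -385 + Z^{2}$ ($X{\left(Z \right)} = Z^{2} - 385 = -385 + Z^{2}$)
$\left(T + X{\left(60 \right)}\right) + E{\left(489,218 \right)} = \left(-86064 - \left(385 - 60^{2}\right)\right) + 172 = \left(-86064 + \left(-385 + 3600\right)\right) + 172 = \left(-86064 + 3215\right) + 172 = -82849 + 172 = -82677$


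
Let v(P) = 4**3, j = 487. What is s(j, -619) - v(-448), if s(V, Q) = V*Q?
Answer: -301517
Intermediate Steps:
v(P) = 64
s(V, Q) = Q*V
s(j, -619) - v(-448) = -619*487 - 1*64 = -301453 - 64 = -301517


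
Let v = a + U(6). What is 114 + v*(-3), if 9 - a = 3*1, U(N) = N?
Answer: 78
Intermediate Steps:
a = 6 (a = 9 - 3 = 6)
v = 12 (v = 6 + 6 = 12)
114 + v*(-3) = 114 + 12*(-3) = 114 - 36 = 78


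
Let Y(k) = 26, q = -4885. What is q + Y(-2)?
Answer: -4859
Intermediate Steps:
q + Y(-2) = -4885 + 26 = -4859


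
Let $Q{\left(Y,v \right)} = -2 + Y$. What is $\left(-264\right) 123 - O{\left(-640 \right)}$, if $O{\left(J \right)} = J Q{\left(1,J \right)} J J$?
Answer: $-262176472$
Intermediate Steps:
$O{\left(J \right)} = - J^{3}$ ($O{\left(J \right)} = J \left(-2 + 1\right) J J = J \left(-1\right) J J = - J J J = - J^{2} J = - J^{3}$)
$\left(-264\right) 123 - O{\left(-640 \right)} = \left(-264\right) 123 - - \left(-640\right)^{3} = -32472 - \left(-1\right) \left(-262144000\right) = -32472 - 262144000 = -262176472$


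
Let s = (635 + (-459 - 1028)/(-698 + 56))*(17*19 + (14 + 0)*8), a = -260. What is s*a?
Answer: -7712609450/107 ≈ -7.2081e+7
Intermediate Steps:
s = 59327765/214 (s = (635 - 1487/(-642))*(323 + 14*8) = (635 - 1487*(-1/642))*(323 + 112) = (635 + 1487/642)*435 = (409157/642)*435 = 59327765/214 ≈ 2.7723e+5)
s*a = (59327765/214)*(-260) = -7712609450/107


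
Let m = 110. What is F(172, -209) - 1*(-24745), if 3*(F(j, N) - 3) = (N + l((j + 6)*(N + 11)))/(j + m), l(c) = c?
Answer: 20901355/846 ≈ 24706.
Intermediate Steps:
F(j, N) = 3 + (N + (6 + j)*(11 + N))/(3*(110 + j)) (F(j, N) = 3 + ((N + (j + 6)*(N + 11))/(j + 110))/3 = 3 + ((N + (6 + j)*(11 + N))/(110 + j))/3 = 3 + (N + (6 + j)*(11 + N))/(3*(110 + j)))
F(172, -209) - 1*(-24745) = (1056 + 7*(-209) + 20*172 - 209*172)/(3*(110 + 172)) - 1*(-24745) = (1/3)*(1056 - 1463 + 3440 - 35948)/282 + 24745 = (1/3)*(1/282)*(-32915) + 24745 = -32915/846 + 24745 = 20901355/846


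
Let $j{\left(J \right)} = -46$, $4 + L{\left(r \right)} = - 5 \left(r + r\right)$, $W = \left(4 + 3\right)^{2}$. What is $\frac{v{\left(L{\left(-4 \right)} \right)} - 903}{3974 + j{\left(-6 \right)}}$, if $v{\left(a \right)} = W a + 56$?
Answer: $\frac{917}{3928} \approx 0.23345$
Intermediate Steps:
$W = 49$ ($W = 7^{2} = 49$)
$L{\left(r \right)} = -4 - 10 r$ ($L{\left(r \right)} = -4 - 5 \left(r + r\right) = -4 - 5 \cdot 2 r = -4 - 10 r$)
$v{\left(a \right)} = 56 + 49 a$ ($v{\left(a \right)} = 49 a + 56 = 56 + 49 a$)
$\frac{v{\left(L{\left(-4 \right)} \right)} - 903}{3974 + j{\left(-6 \right)}} = \frac{\left(56 + 49 \left(-4 - -40\right)\right) - 903}{3974 - 46} = \frac{\left(56 + 49 \left(-4 + 40\right)\right) - 903}{3928} = \left(\left(56 + 49 \cdot 36\right) - 903\right) \frac{1}{3928} = \left(\left(56 + 1764\right) - 903\right) \frac{1}{3928} = \left(1820 - 903\right) \frac{1}{3928} = 917 \cdot \frac{1}{3928} = \frac{917}{3928}$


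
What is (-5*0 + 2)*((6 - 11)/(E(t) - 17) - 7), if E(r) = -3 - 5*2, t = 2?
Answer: -41/3 ≈ -13.667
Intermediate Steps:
E(r) = -13 (E(r) = -3 - 10 = -13)
(-5*0 + 2)*((6 - 11)/(E(t) - 17) - 7) = (-5*0 + 2)*((6 - 11)/(-13 - 17) - 7) = (0 + 2)*(-5/(-30) - 7) = 2*(-5*(-1/30) - 7) = 2*(⅙ - 7) = 2*(-41/6) = -41/3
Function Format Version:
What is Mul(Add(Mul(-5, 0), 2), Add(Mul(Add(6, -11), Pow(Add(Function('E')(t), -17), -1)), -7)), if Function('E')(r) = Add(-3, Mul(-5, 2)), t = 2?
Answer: Rational(-41, 3) ≈ -13.667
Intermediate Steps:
Function('E')(r) = -13 (Function('E')(r) = Add(-3, -10) = -13)
Mul(Add(Mul(-5, 0), 2), Add(Mul(Add(6, -11), Pow(Add(Function('E')(t), -17), -1)), -7)) = Mul(Add(Mul(-5, 0), 2), Add(Mul(Add(6, -11), Pow(Add(-13, -17), -1)), -7)) = Mul(Add(0, 2), Add(Mul(-5, Pow(-30, -1)), -7)) = Mul(2, Add(Mul(-5, Rational(-1, 30)), -7)) = Mul(2, Add(Rational(1, 6), -7)) = Mul(2, Rational(-41, 6)) = Rational(-41, 3)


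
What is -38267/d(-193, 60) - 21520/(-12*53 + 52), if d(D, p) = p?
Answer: -2632091/4380 ≈ -600.93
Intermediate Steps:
-38267/d(-193, 60) - 21520/(-12*53 + 52) = -38267/60 - 21520/(-12*53 + 52) = -38267*1/60 - 21520/(-636 + 52) = -38267/60 - 21520/(-584) = -38267/60 - 21520*(-1/584) = -38267/60 + 2690/73 = -2632091/4380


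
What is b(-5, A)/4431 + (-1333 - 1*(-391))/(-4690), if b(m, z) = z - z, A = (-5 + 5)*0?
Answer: 471/2345 ≈ 0.20085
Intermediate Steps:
A = 0 (A = 0*0 = 0)
b(m, z) = 0
b(-5, A)/4431 + (-1333 - 1*(-391))/(-4690) = 0/4431 + (-1333 - 1*(-391))/(-4690) = 0*(1/4431) + (-1333 + 391)*(-1/4690) = 0 - 942*(-1/4690) = 0 + 471/2345 = 471/2345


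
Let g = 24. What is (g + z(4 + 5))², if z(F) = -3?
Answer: 441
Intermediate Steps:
(g + z(4 + 5))² = (24 - 3)² = 21² = 441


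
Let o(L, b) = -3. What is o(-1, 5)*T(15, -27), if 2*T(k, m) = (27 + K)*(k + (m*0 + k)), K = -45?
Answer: 810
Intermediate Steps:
T(k, m) = -18*k (T(k, m) = ((27 - 45)*(k + (m*0 + k)))/2 = (-18*(k + (0 + k)))/2 = (-18*(k + k))/2 = (-36*k)/2 = -18*k)
o(-1, 5)*T(15, -27) = -(-54)*15 = -3*(-270) = 810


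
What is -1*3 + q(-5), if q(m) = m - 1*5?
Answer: -13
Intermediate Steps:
q(m) = -5 + m (q(m) = m - 5 = -5 + m)
-1*3 + q(-5) = -1*3 + (-5 - 5) = -3 - 10 = -13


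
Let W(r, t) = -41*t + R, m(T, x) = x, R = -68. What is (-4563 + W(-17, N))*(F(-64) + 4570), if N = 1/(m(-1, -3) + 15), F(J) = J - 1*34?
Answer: -62175334/3 ≈ -2.0725e+7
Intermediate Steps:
F(J) = -34 + J (F(J) = J - 34 = -34 + J)
N = 1/12 (N = 1/(-3 + 15) = 1/12 ≈ 0.083333)
W(r, t) = -68 - 41*t (W(r, t) = -41*t - 68 = -68 - 41*t)
(-4563 + W(-17, N))*(F(-64) + 4570) = (-4563 + (-68 - 41*1/12))*((-34 - 64) + 4570) = (-4563 + (-68 - 41/12))*(-98 + 4570) = (-4563 - 857/12)*4472 = -55613/12*4472 = -62175334/3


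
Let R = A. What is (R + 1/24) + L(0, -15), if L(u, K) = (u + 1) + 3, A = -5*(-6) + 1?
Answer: 841/24 ≈ 35.042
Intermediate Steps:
A = 31 (A = 30 + 1 = 31)
L(u, K) = 4 + u (L(u, K) = (1 + u) + 3 = 4 + u)
R = 31
(R + 1/24) + L(0, -15) = (31 + 1/24) + (4 + 0) = (31 + 1/24) + 4 = 745/24 + 4 = 841/24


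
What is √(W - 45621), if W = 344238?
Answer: √298617 ≈ 546.46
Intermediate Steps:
√(W - 45621) = √(344238 - 45621) = √298617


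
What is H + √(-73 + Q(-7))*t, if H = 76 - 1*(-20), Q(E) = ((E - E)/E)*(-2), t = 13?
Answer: 96 + 13*I*√73 ≈ 96.0 + 111.07*I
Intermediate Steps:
Q(E) = 0 (Q(E) = (0/E)*(-2) = 0*(-2) = 0)
H = 96 (H = 76 + 20 = 96)
H + √(-73 + Q(-7))*t = 96 + √(-73 + 0)*13 = 96 + √(-73)*13 = 96 + (I*√73)*13 = 96 + 13*I*√73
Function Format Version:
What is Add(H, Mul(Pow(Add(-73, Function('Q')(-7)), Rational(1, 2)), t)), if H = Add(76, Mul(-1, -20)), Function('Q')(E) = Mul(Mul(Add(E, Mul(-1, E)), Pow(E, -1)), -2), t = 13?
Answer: Add(96, Mul(13, I, Pow(73, Rational(1, 2)))) ≈ Add(96.000, Mul(111.07, I))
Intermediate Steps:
Function('Q')(E) = 0 (Function('Q')(E) = Mul(Mul(0, Pow(E, -1)), -2) = Mul(0, -2) = 0)
H = 96 (H = Add(76, 20) = 96)
Add(H, Mul(Pow(Add(-73, Function('Q')(-7)), Rational(1, 2)), t)) = Add(96, Mul(Pow(Add(-73, 0), Rational(1, 2)), 13)) = Add(96, Mul(Pow(-73, Rational(1, 2)), 13)) = Add(96, Mul(Mul(I, Pow(73, Rational(1, 2))), 13)) = Add(96, Mul(13, I, Pow(73, Rational(1, 2))))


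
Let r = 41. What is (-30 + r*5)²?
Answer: 30625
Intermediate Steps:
(-30 + r*5)² = (-30 + 41*5)² = (-30 + 205)² = 175² = 30625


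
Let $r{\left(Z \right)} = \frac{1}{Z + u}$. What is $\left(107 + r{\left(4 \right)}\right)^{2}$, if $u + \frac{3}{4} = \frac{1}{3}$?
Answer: $\frac{21279769}{1849} \approx 11509.0$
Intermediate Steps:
$u = - \frac{5}{12}$ ($u = - \frac{3}{4} + \frac{1}{3} = - \frac{5}{12} \approx -0.41667$)
$r{\left(Z \right)} = \frac{1}{- \frac{5}{12} + Z}$ ($r{\left(Z \right)} = \frac{1}{Z - \frac{5}{12}} = \frac{1}{- \frac{5}{12} + Z}$)
$\left(107 + r{\left(4 \right)}\right)^{2} = \left(107 + \frac{12}{-5 + 12 \cdot 4}\right)^{2} = \left(107 + \frac{12}{-5 + 48}\right)^{2} = \left(107 + \frac{12}{43}\right)^{2} = \left(\frac{4613}{43}\right)^{2} = \frac{21279769}{1849}$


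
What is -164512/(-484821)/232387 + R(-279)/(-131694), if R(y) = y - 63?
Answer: 6425578444327/2472908179009923 ≈ 0.0025984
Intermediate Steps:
R(y) = -63 + y
-164512/(-484821)/232387 + R(-279)/(-131694) = -164512/(-484821)/232387 + (-63 - 279)/(-131694) = -164512*(-1/484821)*(1/232387) - 342*(-1/131694) = (164512/484821)*(1/232387) + 57/21949 = 164512/112666097727 + 57/21949 = 6425578444327/2472908179009923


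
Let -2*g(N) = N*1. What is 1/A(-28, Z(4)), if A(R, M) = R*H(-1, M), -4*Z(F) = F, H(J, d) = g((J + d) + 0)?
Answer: -1/28 ≈ -0.035714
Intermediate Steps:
g(N) = -N/2
H(J, d) = -J/2 - d/2 (H(J, d) = -((J + d) + 0)/2 = -(J + d)/2 = -J/2 - d/2)
Z(F) = -F/4
A(R, M) = R*(½ - M/2) (A(R, M) = R*(-½*(-1) - M/2) = R*(½ - M/2))
1/A(-28, Z(4)) = 1/((½)*(-28)*(1 - (-1)*4/4)) = 1/((½)*(-28)*(1 - 1*(-1))) = 1/((½)*(-28)*(1 + 1)) = 1/((½)*(-28)*2) = 1/(-28) = -1/28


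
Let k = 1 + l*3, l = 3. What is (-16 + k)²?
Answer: 36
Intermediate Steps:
k = 10 (k = 1 + 3*3 = 1 + 9 = 10)
(-16 + k)² = (-16 + 10)² = (-6)² = 36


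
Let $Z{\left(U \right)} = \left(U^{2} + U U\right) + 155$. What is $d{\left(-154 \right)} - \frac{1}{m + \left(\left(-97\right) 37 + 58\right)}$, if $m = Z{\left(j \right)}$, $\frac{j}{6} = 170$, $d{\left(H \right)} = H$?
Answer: $- \frac{319923297}{2077424} \approx -154.0$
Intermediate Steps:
$j = 1020$ ($j = 6 \cdot 170 = 1020$)
$Z{\left(U \right)} = 155 + 2 U^{2}$ ($Z{\left(U \right)} = \left(U^{2} + U^{2}\right) + 155 = 2 U^{2} + 155 = 155 + 2 U^{2}$)
$m = 2080955$ ($m = 155 + 2 \cdot 1020^{2} = 155 + 2 \cdot 1040400 = 155 + 2080800 = 2080955$)
$d{\left(-154 \right)} - \frac{1}{m + \left(\left(-97\right) 37 + 58\right)} = -154 - \frac{1}{2080955 + \left(\left(-97\right) 37 + 58\right)} = -154 - \frac{1}{2080955 + \left(-3589 + 58\right)} = -154 - \frac{1}{2080955 - 3531} = -154 - \frac{1}{2077424} = - \frac{319923297}{2077424}$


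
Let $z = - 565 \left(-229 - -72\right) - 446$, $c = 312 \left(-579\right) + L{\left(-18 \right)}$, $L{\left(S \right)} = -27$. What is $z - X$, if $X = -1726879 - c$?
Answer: $1634463$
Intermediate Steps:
$c = -180675$ ($c = 312 \left(-579\right) - 27 = -180648 - 27 = -180675$)
$X = -1546204$ ($X = -1726879 - -180675 = -1726879 + 180675 = -1546204$)
$z = 88259$ ($z = - 565 \left(-229 + 72\right) - 446 = \left(-565\right) \left(-157\right) - 446 = 88705 - 446 = 88259$)
$z - X = 88259 - -1546204 = 88259 + 1546204 = 1634463$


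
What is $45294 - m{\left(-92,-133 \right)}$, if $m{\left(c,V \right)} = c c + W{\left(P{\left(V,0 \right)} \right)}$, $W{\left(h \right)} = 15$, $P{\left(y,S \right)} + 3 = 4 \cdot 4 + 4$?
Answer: $36815$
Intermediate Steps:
$P{\left(y,S \right)} = 17$ ($P{\left(y,S \right)} = -3 + \left(4 \cdot 4 + 4\right) = -3 + \left(16 + 4\right) = -3 + 20 = 17$)
$m{\left(c,V \right)} = 15 + c^{2}$ ($m{\left(c,V \right)} = c c + 15 = c^{2} + 15 = 15 + c^{2}$)
$45294 - m{\left(-92,-133 \right)} = 45294 - \left(15 + \left(-92\right)^{2}\right) = 45294 - \left(15 + 8464\right) = 45294 - 8479 = 36815$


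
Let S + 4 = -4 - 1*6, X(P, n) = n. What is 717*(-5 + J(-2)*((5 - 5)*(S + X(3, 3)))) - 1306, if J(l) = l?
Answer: -4891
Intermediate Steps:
S = -14 (S = -4 + (-4 - 1*6) = -4 + (-4 - 6) = -4 - 10 = -14)
717*(-5 + J(-2)*((5 - 5)*(S + X(3, 3)))) - 1306 = 717*(-5 - 2*(5 - 5)*(-14 + 3)) - 1306 = 717*(-5 - 0*(-11)) - 1306 = 717*(-5 - 2*0) - 1306 = 717*(-5 + 0) - 1306 = 717*(-5) - 1306 = -3585 - 1306 = -4891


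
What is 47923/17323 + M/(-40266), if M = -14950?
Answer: 64371952/20515527 ≈ 3.1377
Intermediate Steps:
47923/17323 + M/(-40266) = 47923/17323 - 14950/(-40266) = 47923*(1/17323) - 14950*(-1/40266) = 2819/1019 + 7475/20133 = 64371952/20515527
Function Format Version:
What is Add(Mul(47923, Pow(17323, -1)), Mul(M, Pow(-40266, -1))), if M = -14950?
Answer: Rational(64371952, 20515527) ≈ 3.1377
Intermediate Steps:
Add(Mul(47923, Pow(17323, -1)), Mul(M, Pow(-40266, -1))) = Add(Mul(47923, Pow(17323, -1)), Mul(-14950, Pow(-40266, -1))) = Add(Mul(47923, Rational(1, 17323)), Mul(-14950, Rational(-1, 40266))) = Add(Rational(2819, 1019), Rational(7475, 20133)) = Rational(64371952, 20515527)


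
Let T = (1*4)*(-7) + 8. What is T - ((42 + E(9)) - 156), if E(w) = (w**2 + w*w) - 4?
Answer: -64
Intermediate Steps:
E(w) = -4 + 2*w**2 (E(w) = (w**2 + w**2) - 4 = 2*w**2 - 4 = -4 + 2*w**2)
T = -20 (T = 4*(-7) + 8 = -28 + 8 = -20)
T - ((42 + E(9)) - 156) = -20 - ((42 + (-4 + 2*9**2)) - 156) = -20 - ((42 + (-4 + 2*81)) - 156) = -20 - ((42 + (-4 + 162)) - 156) = -20 - ((42 + 158) - 156) = -20 - (200 - 156) = -20 - 1*44 = -20 - 44 = -64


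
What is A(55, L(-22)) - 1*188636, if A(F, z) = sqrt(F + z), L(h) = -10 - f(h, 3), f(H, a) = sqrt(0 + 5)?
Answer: -188636 + sqrt(45 - sqrt(5)) ≈ -1.8863e+5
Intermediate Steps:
f(H, a) = sqrt(5)
L(h) = -10 - sqrt(5)
A(55, L(-22)) - 1*188636 = sqrt(55 + (-10 - sqrt(5))) - 1*188636 = sqrt(45 - sqrt(5)) - 188636 = -188636 + sqrt(45 - sqrt(5))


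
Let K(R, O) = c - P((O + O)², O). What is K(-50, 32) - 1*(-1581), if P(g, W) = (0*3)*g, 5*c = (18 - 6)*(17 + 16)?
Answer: 8301/5 ≈ 1660.2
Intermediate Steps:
c = 396/5 (c = ((18 - 6)*(17 + 16))/5 = (12*33)/5 = (⅕)*396 = 396/5 ≈ 79.200)
P(g, W) = 0 (P(g, W) = 0*g = 0)
K(R, O) = 396/5 (K(R, O) = 396/5 - 1*0 = 396/5 + 0 = 396/5)
K(-50, 32) - 1*(-1581) = 396/5 - 1*(-1581) = 396/5 + 1581 = 8301/5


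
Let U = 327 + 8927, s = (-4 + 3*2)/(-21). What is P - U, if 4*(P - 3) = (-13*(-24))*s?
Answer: -64809/7 ≈ -9258.4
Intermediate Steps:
s = -2/21 (s = (-4 + 6)*(-1/21) = 2*(-1/21) = -2/21 ≈ -0.095238)
P = -31/7 (P = 3 + (-13*(-24)*(-2/21))/4 = 3 + (312*(-2/21))/4 = 3 + (¼)*(-208/7) = 3 - 52/7 = -31/7 ≈ -4.4286)
U = 9254
P - U = -31/7 - 1*9254 = -31/7 - 9254 = -64809/7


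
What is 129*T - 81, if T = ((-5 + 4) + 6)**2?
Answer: 3144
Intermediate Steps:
T = 25 (T = (-1 + 6)**2 = 5**2 = 25)
129*T - 81 = 129*25 - 81 = 3225 - 81 = 3144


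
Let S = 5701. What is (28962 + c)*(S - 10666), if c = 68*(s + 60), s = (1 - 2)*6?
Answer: -162027810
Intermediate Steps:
s = -6 (s = -1*6 = -6)
c = 3672 (c = 68*(-6 + 60) = 68*54 = 3672)
(28962 + c)*(S - 10666) = (28962 + 3672)*(5701 - 10666) = 32634*(-4965) = -162027810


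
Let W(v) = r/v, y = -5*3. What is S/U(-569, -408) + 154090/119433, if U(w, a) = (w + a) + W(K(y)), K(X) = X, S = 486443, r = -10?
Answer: -173840710847/349819257 ≈ -496.94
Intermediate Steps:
y = -15
W(v) = -10/v
U(w, a) = 2/3 + a + w (U(w, a) = (w + a) - 10/(-15) = (a + w) - 10*(-1/15) = (a + w) + 2/3 = 2/3 + a + w)
S/U(-569, -408) + 154090/119433 = 486443/(2/3 - 408 - 569) + 154090/119433 = 486443/(-2929/3) + 154090*(1/119433) = 486443*(-3/2929) + 154090/119433 = -1459329/2929 + 154090/119433 = -173840710847/349819257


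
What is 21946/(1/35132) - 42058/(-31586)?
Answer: 716265385325/929 ≈ 7.7101e+8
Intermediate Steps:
21946/(1/35132) - 42058/(-31586) = 21946/(1/35132) - 42058*(-1/31586) = 21946*35132 + 1237/929 = 771006872 + 1237/929 = 716265385325/929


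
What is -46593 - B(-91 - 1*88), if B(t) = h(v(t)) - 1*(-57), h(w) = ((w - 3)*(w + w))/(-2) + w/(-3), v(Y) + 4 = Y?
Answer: -12673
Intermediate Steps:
v(Y) = -4 + Y
h(w) = -w/3 - w*(-3 + w) (h(w) = ((-3 + w)*(2*w))*(-½) + w*(-⅓) = (2*w*(-3 + w))*(-½) - w/3 = -w*(-3 + w) - w/3 = -w/3 - w*(-3 + w))
B(t) = 57 + (-4 + t)*(20 - 3*t)/3 (B(t) = (-4 + t)*(8 - 3*(-4 + t))/3 - 1*(-57) = (-4 + t)*(8 + (12 - 3*t))/3 + 57 = (-4 + t)*(20 - 3*t)/3 + 57 = 57 + (-4 + t)*(20 - 3*t)/3)
-46593 - B(-91 - 1*88) = -46593 - (57 - (-20 + 3*(-91 - 1*88))*(-4 + (-91 - 1*88))/3) = -46593 - (57 - (-20 + 3*(-91 - 88))*(-4 + (-91 - 88))/3) = -46593 - (57 - (-20 + 3*(-179))*(-4 - 179)/3) = -46593 - (57 - ⅓*(-20 - 537)*(-183)) = -46593 - (57 - ⅓*(-557)*(-183)) = -46593 - (57 - 33977) = -46593 - 1*(-33920) = -46593 + 33920 = -12673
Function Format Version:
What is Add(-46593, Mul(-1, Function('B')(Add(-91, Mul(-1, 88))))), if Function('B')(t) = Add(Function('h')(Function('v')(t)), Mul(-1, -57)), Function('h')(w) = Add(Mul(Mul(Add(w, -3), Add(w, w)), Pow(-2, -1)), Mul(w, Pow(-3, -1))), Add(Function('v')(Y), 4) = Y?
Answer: -12673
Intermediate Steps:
Function('v')(Y) = Add(-4, Y)
Function('h')(w) = Add(Mul(Rational(-1, 3), w), Mul(-1, w, Add(-3, w))) (Function('h')(w) = Add(Mul(Mul(Add(-3, w), Mul(2, w)), Rational(-1, 2)), Mul(w, Rational(-1, 3))) = Add(Mul(Mul(2, w, Add(-3, w)), Rational(-1, 2)), Mul(Rational(-1, 3), w)) = Add(Mul(-1, w, Add(-3, w)), Mul(Rational(-1, 3), w)) = Add(Mul(Rational(-1, 3), w), Mul(-1, w, Add(-3, w))))
Function('B')(t) = Add(57, Mul(Rational(1, 3), Add(-4, t), Add(20, Mul(-3, t)))) (Function('B')(t) = Add(Mul(Rational(1, 3), Add(-4, t), Add(8, Mul(-3, Add(-4, t)))), Mul(-1, -57)) = Add(Mul(Rational(1, 3), Add(-4, t), Add(8, Add(12, Mul(-3, t)))), 57) = Add(Mul(Rational(1, 3), Add(-4, t), Add(20, Mul(-3, t))), 57) = Add(57, Mul(Rational(1, 3), Add(-4, t), Add(20, Mul(-3, t)))))
Add(-46593, Mul(-1, Function('B')(Add(-91, Mul(-1, 88))))) = Add(-46593, Mul(-1, Add(57, Mul(Rational(-1, 3), Add(-20, Mul(3, Add(-91, Mul(-1, 88)))), Add(-4, Add(-91, Mul(-1, 88))))))) = Add(-46593, Mul(-1, Add(57, Mul(Rational(-1, 3), Add(-20, Mul(3, Add(-91, -88))), Add(-4, Add(-91, -88)))))) = Add(-46593, Mul(-1, Add(57, Mul(Rational(-1, 3), Add(-20, Mul(3, -179)), Add(-4, -179))))) = Add(-46593, Mul(-1, Add(57, Mul(Rational(-1, 3), Add(-20, -537), -183)))) = Add(-46593, Mul(-1, Add(57, Mul(Rational(-1, 3), -557, -183)))) = Add(-46593, Mul(-1, Add(57, -33977))) = Add(-46593, Mul(-1, -33920)) = Add(-46593, 33920) = -12673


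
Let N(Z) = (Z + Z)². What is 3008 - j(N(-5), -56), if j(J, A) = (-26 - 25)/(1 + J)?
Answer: 303859/101 ≈ 3008.5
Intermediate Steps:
N(Z) = 4*Z² (N(Z) = (2*Z)² = 4*Z²)
j(J, A) = -51/(1 + J)
3008 - j(N(-5), -56) = 3008 - (-51)/(1 + 4*(-5)²) = 3008 - (-51)/(1 + 4*25) = 3008 - (-51)/(1 + 100) = 3008 - (-51)/101 = 3008 - 1*(-51/101) = 3008 + 51/101 = 303859/101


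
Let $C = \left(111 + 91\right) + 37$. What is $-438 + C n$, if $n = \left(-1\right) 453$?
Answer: $-108705$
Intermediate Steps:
$n = -453$
$C = 239$ ($C = 202 + 37 = 239$)
$-438 + C n = -438 + 239 \left(-453\right) = -438 - 108267 = -108705$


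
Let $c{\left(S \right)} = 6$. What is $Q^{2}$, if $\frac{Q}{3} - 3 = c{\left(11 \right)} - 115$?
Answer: $101124$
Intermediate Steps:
$Q = -318$ ($Q = 9 + 3 \left(6 - 115\right) = 9 + 3 \left(-109\right) = 9 - 327 = -318$)
$Q^{2} = \left(-318\right)^{2} = 101124$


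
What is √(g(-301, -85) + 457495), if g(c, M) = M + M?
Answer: 5*√18293 ≈ 676.26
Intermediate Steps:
g(c, M) = 2*M
√(g(-301, -85) + 457495) = √(2*(-85) + 457495) = √(-170 + 457495) = √457325 = 5*√18293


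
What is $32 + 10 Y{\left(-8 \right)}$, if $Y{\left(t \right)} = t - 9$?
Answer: $-138$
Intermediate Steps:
$Y{\left(t \right)} = -9 + t$
$32 + 10 Y{\left(-8 \right)} = 32 + 10 \left(-9 - 8\right) = 32 + 10 \left(-17\right) = 32 - 170 = -138$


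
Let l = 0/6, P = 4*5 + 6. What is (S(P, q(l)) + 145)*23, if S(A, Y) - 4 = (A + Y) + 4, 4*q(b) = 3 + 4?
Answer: 16629/4 ≈ 4157.3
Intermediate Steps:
P = 26 (P = 20 + 6 = 26)
l = 0 (l = 0*(1/6) = 0)
q(b) = 7/4 (q(b) = (3 + 4)/4 = (1/4)*7 = 7/4)
S(A, Y) = 8 + A + Y (S(A, Y) = 4 + ((A + Y) + 4) = 4 + (4 + A + Y) = 8 + A + Y)
(S(P, q(l)) + 145)*23 = ((8 + 26 + 7/4) + 145)*23 = (143/4 + 145)*23 = (723/4)*23 = 16629/4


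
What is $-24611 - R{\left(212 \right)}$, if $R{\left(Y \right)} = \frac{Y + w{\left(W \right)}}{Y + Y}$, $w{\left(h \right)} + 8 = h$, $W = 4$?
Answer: $- \frac{1304409}{53} \approx -24612.0$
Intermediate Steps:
$w{\left(h \right)} = -8 + h$
$R{\left(Y \right)} = \frac{-4 + Y}{2 Y}$ ($R{\left(Y \right)} = \frac{Y + \left(-8 + 4\right)}{Y + Y} = \frac{Y - 4}{2 Y} = \left(-4 + Y\right) \frac{1}{2 Y} = \frac{-4 + Y}{2 Y}$)
$-24611 - R{\left(212 \right)} = -24611 - \frac{-4 + 212}{2 \cdot 212} = -24611 - \frac{1}{2} \cdot \frac{1}{212} \cdot 208 = -24611 - \frac{26}{53} = - \frac{1304409}{53}$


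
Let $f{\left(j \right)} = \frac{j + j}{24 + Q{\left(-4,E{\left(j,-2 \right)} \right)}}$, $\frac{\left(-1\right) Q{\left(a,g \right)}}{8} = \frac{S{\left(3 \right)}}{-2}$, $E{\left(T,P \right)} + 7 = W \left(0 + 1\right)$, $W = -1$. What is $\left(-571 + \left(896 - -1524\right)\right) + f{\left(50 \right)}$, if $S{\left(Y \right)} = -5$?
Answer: $1874$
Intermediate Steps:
$E{\left(T,P \right)} = -8$ ($E{\left(T,P \right)} = -7 - \left(0 + 1\right) = -7 - 1 = -8$)
$Q{\left(a,g \right)} = -20$ ($Q{\left(a,g \right)} = - 8 \left(- \frac{5}{-2}\right) = - 8 \left(\left(-5\right) \left(- \frac{1}{2}\right)\right) = \left(-8\right) \frac{5}{2} = -20$)
$f{\left(j \right)} = \frac{j}{2}$ ($f{\left(j \right)} = \frac{j + j}{24 - 20} = \frac{2 j}{4} = 2 j \frac{1}{4} = \frac{j}{2}$)
$\left(-571 + \left(896 - -1524\right)\right) + f{\left(50 \right)} = \left(-571 + \left(896 - -1524\right)\right) + \frac{1}{2} \cdot 50 = \left(-571 + \left(896 + 1524\right)\right) + 25 = \left(-571 + 2420\right) + 25 = 1849 + 25 = 1874$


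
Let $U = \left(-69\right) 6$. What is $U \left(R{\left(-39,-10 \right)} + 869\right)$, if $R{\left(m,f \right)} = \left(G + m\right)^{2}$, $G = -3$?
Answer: $-1090062$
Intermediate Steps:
$U = -414$
$R{\left(m,f \right)} = \left(-3 + m\right)^{2}$
$U \left(R{\left(-39,-10 \right)} + 869\right) = - 414 \left(\left(-3 - 39\right)^{2} + 869\right) = - 414 \left(\left(-42\right)^{2} + 869\right) = - 414 \left(1764 + 869\right) = \left(-414\right) 2633 = -1090062$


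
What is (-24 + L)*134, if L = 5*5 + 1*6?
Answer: 938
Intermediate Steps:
L = 31 (L = 25 + 6 = 31)
(-24 + L)*134 = (-24 + 31)*134 = 7*134 = 938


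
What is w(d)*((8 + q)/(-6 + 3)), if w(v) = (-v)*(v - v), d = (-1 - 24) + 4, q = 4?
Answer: 0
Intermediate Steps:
d = -21 (d = -25 + 4 = -21)
w(v) = 0 (w(v) = -v*0 = 0)
w(d)*((8 + q)/(-6 + 3)) = 0*((8 + 4)/(-6 + 3)) = 0*(12/(-3)) = 0*(12*(-⅓)) = 0*(-4) = 0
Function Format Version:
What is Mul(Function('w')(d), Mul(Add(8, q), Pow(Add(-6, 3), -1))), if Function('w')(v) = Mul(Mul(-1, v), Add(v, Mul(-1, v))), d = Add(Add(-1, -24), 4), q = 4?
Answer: 0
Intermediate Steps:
d = -21 (d = Add(-25, 4) = -21)
Function('w')(v) = 0 (Function('w')(v) = Mul(Mul(-1, v), 0) = 0)
Mul(Function('w')(d), Mul(Add(8, q), Pow(Add(-6, 3), -1))) = Mul(0, Mul(Add(8, 4), Pow(Add(-6, 3), -1))) = Mul(0, Mul(12, Pow(-3, -1))) = Mul(0, Mul(12, Rational(-1, 3))) = Mul(0, -4) = 0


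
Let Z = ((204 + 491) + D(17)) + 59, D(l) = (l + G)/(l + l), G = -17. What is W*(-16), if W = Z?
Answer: -12064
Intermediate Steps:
D(l) = (-17 + l)/(2*l) (D(l) = (l - 17)/(l + l) = (-17 + l)/((2*l)) = (-17 + l)*(1/(2*l)) = (-17 + l)/(2*l))
Z = 754 (Z = ((204 + 491) + (1/2)*(-17 + 17)/17) + 59 = (695 + (1/2)*(1/17)*0) + 59 = (695 + 0) + 59 = 695 + 59 = 754)
W = 754
W*(-16) = 754*(-16) = -12064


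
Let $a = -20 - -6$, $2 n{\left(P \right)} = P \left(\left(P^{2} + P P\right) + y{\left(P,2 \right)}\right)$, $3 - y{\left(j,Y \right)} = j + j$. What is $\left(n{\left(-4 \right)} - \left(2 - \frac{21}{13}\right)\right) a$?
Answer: $\frac{15722}{13} \approx 1209.4$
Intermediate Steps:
$y{\left(j,Y \right)} = 3 - 2 j$ ($y{\left(j,Y \right)} = 3 - \left(j + j\right) = 3 - 2 j$)
$n{\left(P \right)} = \frac{P \left(3 - 2 P + 2 P^{2}\right)}{2}$ ($n{\left(P \right)} = \frac{P \left(\left(P^{2} + P P\right) - \left(-3 + 2 P\right)\right)}{2} = \frac{P \left(\left(P^{2} + P^{2}\right) - \left(-3 + 2 P\right)\right)}{2} = \frac{P \left(2 P^{2} - \left(-3 + 2 P\right)\right)}{2} = \frac{P \left(3 - 2 P + 2 P^{2}\right)}{2}$)
$a = -14$ ($a = -20 + 6 = -14$)
$\left(n{\left(-4 \right)} - \left(2 - \frac{21}{13}\right)\right) a = \left(- 4 \left(\frac{3}{2} + \left(-4\right)^{2} - -4\right) - \left(2 - \frac{21}{13}\right)\right) \left(-14\right) = \left(- 4 \left(\frac{3}{2} + 16 + 4\right) - \frac{5}{13}\right) \left(-14\right) = \left(\left(-4\right) \frac{43}{2} + \left(\frac{21}{13} - 2\right)\right) \left(-14\right) = \left(-86 - \frac{5}{13}\right) \left(-14\right) = \left(- \frac{1123}{13}\right) \left(-14\right) = \frac{15722}{13}$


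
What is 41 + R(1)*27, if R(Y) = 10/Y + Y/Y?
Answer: 338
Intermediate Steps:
R(Y) = 1 + 10/Y (R(Y) = 10/Y + 1 = 1 + 10/Y)
41 + R(1)*27 = 41 + ((10 + 1)/1)*27 = 41 + (1*11)*27 = 41 + 11*27 = 41 + 297 = 338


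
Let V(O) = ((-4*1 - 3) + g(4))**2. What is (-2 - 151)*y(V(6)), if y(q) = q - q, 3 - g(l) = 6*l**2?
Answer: 0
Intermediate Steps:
g(l) = 3 - 6*l**2
V(O) = 10000 (V(O) = ((-4*1 - 3) + (3 - 6*4**2))**2 = ((-4 - 3) + (3 - 6*16))**2 = (-7 + (3 - 96))**2 = (-7 - 93)**2 = (-100)**2 = 10000)
y(q) = 0
(-2 - 151)*y(V(6)) = (-2 - 151)*0 = -153*0 = 0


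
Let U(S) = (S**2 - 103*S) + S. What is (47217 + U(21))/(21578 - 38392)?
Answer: -22758/8407 ≈ -2.7070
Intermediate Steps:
U(S) = S**2 - 102*S
(47217 + U(21))/(21578 - 38392) = (47217 + 21*(-102 + 21))/(21578 - 38392) = (47217 + 21*(-81))/(-16814) = (47217 - 1701)*(-1/16814) = 45516*(-1/16814) = -22758/8407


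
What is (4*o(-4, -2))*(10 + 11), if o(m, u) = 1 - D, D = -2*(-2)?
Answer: -252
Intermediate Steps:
D = 4
o(m, u) = -3 (o(m, u) = 1 - 1*4 = 1 - 4 = -3)
(4*o(-4, -2))*(10 + 11) = (4*(-3))*(10 + 11) = -12*21 = -252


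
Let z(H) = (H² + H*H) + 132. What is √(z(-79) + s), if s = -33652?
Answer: I*√21038 ≈ 145.04*I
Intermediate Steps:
z(H) = 132 + 2*H² (z(H) = (H² + H²) + 132 = 2*H² + 132 = 132 + 2*H²)
√(z(-79) + s) = √((132 + 2*(-79)²) - 33652) = √((132 + 2*6241) - 33652) = √((132 + 12482) - 33652) = √(12614 - 33652) = √(-21038) = I*√21038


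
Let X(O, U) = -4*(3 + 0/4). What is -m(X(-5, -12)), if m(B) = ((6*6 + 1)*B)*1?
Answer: 444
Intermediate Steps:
X(O, U) = -12 (X(O, U) = -4*(3 + 0*(¼)) = -4*(3 + 0) = -4*3 = -12)
m(B) = 37*B (m(B) = ((36 + 1)*B)*1 = (37*B)*1 = 37*B)
-m(X(-5, -12)) = -37*(-12) = -1*(-444) = 444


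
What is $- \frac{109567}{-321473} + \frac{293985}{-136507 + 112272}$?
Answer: $- \frac{18370576732}{1558179631} \approx -11.79$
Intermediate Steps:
$- \frac{109567}{-321473} + \frac{293985}{-136507 + 112272} = \left(-109567\right) \left(- \frac{1}{321473}\right) + \frac{293985}{-24235} = \frac{109567}{321473} + 293985 \left(- \frac{1}{24235}\right) = \frac{109567}{321473} - \frac{58797}{4847} = - \frac{18370576732}{1558179631}$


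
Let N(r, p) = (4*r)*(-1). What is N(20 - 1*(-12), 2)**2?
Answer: 16384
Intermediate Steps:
N(r, p) = -4*r
N(20 - 1*(-12), 2)**2 = (-4*(20 - 1*(-12)))**2 = (-4*(20 + 12))**2 = (-4*32)**2 = (-128)**2 = 16384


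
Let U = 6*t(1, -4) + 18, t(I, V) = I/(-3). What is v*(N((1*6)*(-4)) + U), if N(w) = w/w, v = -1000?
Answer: -17000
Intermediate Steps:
t(I, V) = -I/3 (t(I, V) = I*(-1/3) = -I/3)
N(w) = 1
U = 16 (U = 6*(-1/3*1) + 18 = 6*(-1/3) + 18 = -2 + 18 = 16)
v*(N((1*6)*(-4)) + U) = -1000*(1 + 16) = -1000*17 = -17000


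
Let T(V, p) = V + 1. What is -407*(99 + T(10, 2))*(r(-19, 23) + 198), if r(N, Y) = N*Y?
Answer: 10700030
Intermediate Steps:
T(V, p) = 1 + V
-407*(99 + T(10, 2))*(r(-19, 23) + 198) = -407*(99 + (1 + 10))*(-19*23 + 198) = -407*(99 + 11)*(-437 + 198) = -44770*(-239) = -407*(-26290) = 10700030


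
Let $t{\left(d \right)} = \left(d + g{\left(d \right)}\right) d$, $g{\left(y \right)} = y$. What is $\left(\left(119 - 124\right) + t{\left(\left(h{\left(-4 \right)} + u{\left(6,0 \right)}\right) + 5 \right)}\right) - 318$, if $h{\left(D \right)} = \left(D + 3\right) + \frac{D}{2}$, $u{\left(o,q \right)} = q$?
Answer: $-315$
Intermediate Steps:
$h{\left(D \right)} = 3 + \frac{3 D}{2}$ ($h{\left(D \right)} = \left(3 + D\right) + D \frac{1}{2} = \left(3 + D\right) + \frac{D}{2} = 3 + \frac{3 D}{2}$)
$t{\left(d \right)} = 2 d^{2}$ ($t{\left(d \right)} = \left(d + d\right) d = 2 d d = 2 d^{2}$)
$\left(\left(119 - 124\right) + t{\left(\left(h{\left(-4 \right)} + u{\left(6,0 \right)}\right) + 5 \right)}\right) - 318 = \left(\left(119 - 124\right) + 2 \left(\left(\left(3 + \frac{3}{2} \left(-4\right)\right) + 0\right) + 5\right)^{2}\right) - 318 = \left(\left(119 - 124\right) + 2 \left(\left(\left(3 - 6\right) + 0\right) + 5\right)^{2}\right) - 318 = \left(-5 + 2 \left(\left(-3 + 0\right) + 5\right)^{2}\right) - 318 = \left(-5 + 2 \left(-3 + 5\right)^{2}\right) - 318 = \left(-5 + 2 \cdot 2^{2}\right) - 318 = \left(-5 + 2 \cdot 4\right) - 318 = \left(-5 + 8\right) - 318 = 3 - 318 = -315$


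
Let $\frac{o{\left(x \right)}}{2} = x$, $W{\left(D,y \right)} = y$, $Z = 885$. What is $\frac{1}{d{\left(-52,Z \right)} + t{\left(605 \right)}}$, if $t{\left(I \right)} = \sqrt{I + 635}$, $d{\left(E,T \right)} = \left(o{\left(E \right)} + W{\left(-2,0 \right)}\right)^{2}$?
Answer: $\frac{1352}{14623077} - \frac{\sqrt{310}}{58492308} \approx 9.2156 \cdot 10^{-5}$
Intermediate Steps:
$o{\left(x \right)} = 2 x$
$d{\left(E,T \right)} = 4 E^{2}$ ($d{\left(E,T \right)} = \left(2 E + 0\right)^{2} = \left(2 E\right)^{2} = 4 E^{2}$)
$t{\left(I \right)} = \sqrt{635 + I}$
$\frac{1}{d{\left(-52,Z \right)} + t{\left(605 \right)}} = \frac{1}{4 \left(-52\right)^{2} + \sqrt{635 + 605}} = \frac{1}{4 \cdot 2704 + \sqrt{1240}} = \frac{1}{10816 + 2 \sqrt{310}}$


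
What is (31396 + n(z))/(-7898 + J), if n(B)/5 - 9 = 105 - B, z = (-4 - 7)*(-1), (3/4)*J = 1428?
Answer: -10637/1998 ≈ -5.3238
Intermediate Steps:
J = 1904 (J = (4/3)*1428 = 1904)
z = 11 (z = -11*(-1) = 11)
n(B) = 570 - 5*B (n(B) = 45 + 5*(105 - B) = 45 + (525 - 5*B) = 570 - 5*B)
(31396 + n(z))/(-7898 + J) = (31396 + (570 - 5*11))/(-7898 + 1904) = (31396 + (570 - 55))/(-5994) = (31396 + 515)*(-1/5994) = 31911*(-1/5994) = -10637/1998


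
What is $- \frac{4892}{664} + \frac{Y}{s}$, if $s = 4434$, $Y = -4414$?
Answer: $- \frac{3077753}{368022} \approx -8.363$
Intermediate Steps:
$- \frac{4892}{664} + \frac{Y}{s} = - \frac{4892}{664} - \frac{4414}{4434} = \left(-4892\right) \frac{1}{664} - \frac{2207}{2217} = - \frac{1223}{166} - \frac{2207}{2217} = - \frac{3077753}{368022}$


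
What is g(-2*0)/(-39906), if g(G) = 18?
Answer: -1/2217 ≈ -0.00045106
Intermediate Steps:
g(-2*0)/(-39906) = 18/(-39906) = 18*(-1/39906) = -1/2217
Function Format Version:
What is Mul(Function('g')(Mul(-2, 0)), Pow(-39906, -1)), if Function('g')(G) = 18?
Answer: Rational(-1, 2217) ≈ -0.00045106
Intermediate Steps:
Mul(Function('g')(Mul(-2, 0)), Pow(-39906, -1)) = Mul(18, Pow(-39906, -1)) = Mul(18, Rational(-1, 39906)) = Rational(-1, 2217)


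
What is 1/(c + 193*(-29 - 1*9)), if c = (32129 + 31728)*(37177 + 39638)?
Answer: 1/4905168121 ≈ 2.0387e-10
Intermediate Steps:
c = 4905175455 (c = 63857*76815 = 4905175455)
1/(c + 193*(-29 - 1*9)) = 1/(4905175455 + 193*(-29 - 1*9)) = 1/(4905175455 + 193*(-29 - 9)) = 1/(4905175455 + 193*(-38)) = 1/(4905175455 - 7334) = 1/4905168121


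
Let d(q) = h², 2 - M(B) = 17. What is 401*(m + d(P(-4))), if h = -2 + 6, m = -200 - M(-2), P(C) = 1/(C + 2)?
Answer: -67769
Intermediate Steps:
M(B) = -15 (M(B) = 2 - 1*17 = 2 - 17 = -15)
P(C) = 1/(2 + C)
m = -185 (m = -200 - 1*(-15) = -200 + 15 = -185)
h = 4
d(q) = 16 (d(q) = 4² = 16)
401*(m + d(P(-4))) = 401*(-185 + 16) = 401*(-169) = -67769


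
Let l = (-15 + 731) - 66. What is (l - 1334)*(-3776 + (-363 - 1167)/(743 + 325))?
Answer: 229954986/89 ≈ 2.5838e+6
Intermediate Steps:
l = 650 (l = 716 - 66 = 650)
(l - 1334)*(-3776 + (-363 - 1167)/(743 + 325)) = (650 - 1334)*(-3776 + (-363 - 1167)/(743 + 325)) = -684*(-3776 - 1530/1068) = -684*(-3776 - 1530*1/1068) = -684*(-3776 - 255/178) = -684*(-672383/178) = 229954986/89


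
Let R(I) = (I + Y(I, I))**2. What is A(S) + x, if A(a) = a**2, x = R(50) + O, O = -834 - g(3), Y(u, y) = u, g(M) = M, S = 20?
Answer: 9563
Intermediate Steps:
R(I) = 4*I**2 (R(I) = (I + I)**2 = (2*I)**2 = 4*I**2)
O = -837 (O = -834 - 1*3 = -834 - 3 = -837)
x = 9163 (x = 4*50**2 - 837 = 4*2500 - 837 = 10000 - 837 = 9163)
A(S) + x = 20**2 + 9163 = 400 + 9163 = 9563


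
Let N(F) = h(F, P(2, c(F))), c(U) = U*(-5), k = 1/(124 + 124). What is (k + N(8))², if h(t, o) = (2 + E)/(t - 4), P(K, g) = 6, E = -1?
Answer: 3969/61504 ≈ 0.064532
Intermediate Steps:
k = 1/248 ≈ 0.0040323
c(U) = -5*U
h(t, o) = 1/(-4 + t) (h(t, o) = (2 - 1)/(t - 4) = 1/(-4 + t))
N(F) = 1/(-4 + F)
(k + N(8))² = (1/248 + 1/(-4 + 8))² = (1/248 + 1/4)² = (1/248 + ¼)² = (63/248)² = 3969/61504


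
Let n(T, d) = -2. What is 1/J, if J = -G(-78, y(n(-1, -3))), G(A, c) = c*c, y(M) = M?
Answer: -¼ ≈ -0.25000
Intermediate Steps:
G(A, c) = c²
J = -4 (J = -1*(-2)² = -1*4 = -4)
1/J = 1/(-4) = -¼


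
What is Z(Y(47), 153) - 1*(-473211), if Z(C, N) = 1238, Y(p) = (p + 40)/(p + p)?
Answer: 474449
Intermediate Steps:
Y(p) = (40 + p)/(2*p) (Y(p) = (40 + p)/((2*p)) = (40 + p)*(1/(2*p)) = (40 + p)/(2*p))
Z(Y(47), 153) - 1*(-473211) = 1238 - 1*(-473211) = 1238 + 473211 = 474449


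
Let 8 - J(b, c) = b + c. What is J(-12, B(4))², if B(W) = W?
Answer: 256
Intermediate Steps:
J(b, c) = 8 - b - c (J(b, c) = 8 - (b + c) = 8 + (-b - c) = 8 - b - c)
J(-12, B(4))² = (8 - 1*(-12) - 1*4)² = (8 + 12 - 4)² = 16² = 256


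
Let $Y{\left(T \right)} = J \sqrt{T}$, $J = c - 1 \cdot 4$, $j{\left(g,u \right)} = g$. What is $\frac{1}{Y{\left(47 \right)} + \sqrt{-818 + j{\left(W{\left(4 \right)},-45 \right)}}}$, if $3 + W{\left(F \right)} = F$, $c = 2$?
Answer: $\frac{1}{- 2 \sqrt{47} + i \sqrt{817}} \approx -0.013643 - 0.028441 i$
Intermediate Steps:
$W{\left(F \right)} = -3 + F$
$J = -2$ ($J = 2 - 1 \cdot 4 = 2 - 4 = -2$)
$Y{\left(T \right)} = - 2 \sqrt{T}$
$\frac{1}{Y{\left(47 \right)} + \sqrt{-818 + j{\left(W{\left(4 \right)},-45 \right)}}} = \frac{1}{- 2 \sqrt{47} + \sqrt{-818 + \left(-3 + 4\right)}} = \frac{1}{- 2 \sqrt{47} + \sqrt{-818 + 1}} = \frac{1}{- 2 \sqrt{47} + \sqrt{-817}} = \frac{1}{- 2 \sqrt{47} + i \sqrt{817}}$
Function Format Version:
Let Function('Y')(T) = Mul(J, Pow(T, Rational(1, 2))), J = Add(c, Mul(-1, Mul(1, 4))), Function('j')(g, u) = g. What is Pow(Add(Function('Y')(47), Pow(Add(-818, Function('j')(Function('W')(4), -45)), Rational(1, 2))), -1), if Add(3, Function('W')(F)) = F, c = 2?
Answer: Pow(Add(Mul(-2, Pow(47, Rational(1, 2))), Mul(I, Pow(817, Rational(1, 2)))), -1) ≈ Add(-0.013643, Mul(-0.028441, I))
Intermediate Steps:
Function('W')(F) = Add(-3, F)
J = -2 (J = Add(2, Mul(-1, Mul(1, 4))) = Add(2, Mul(-1, 4)) = Add(2, -4) = -2)
Function('Y')(T) = Mul(-2, Pow(T, Rational(1, 2)))
Pow(Add(Function('Y')(47), Pow(Add(-818, Function('j')(Function('W')(4), -45)), Rational(1, 2))), -1) = Pow(Add(Mul(-2, Pow(47, Rational(1, 2))), Pow(Add(-818, Add(-3, 4)), Rational(1, 2))), -1) = Pow(Add(Mul(-2, Pow(47, Rational(1, 2))), Pow(Add(-818, 1), Rational(1, 2))), -1) = Pow(Add(Mul(-2, Pow(47, Rational(1, 2))), Pow(-817, Rational(1, 2))), -1) = Pow(Add(Mul(-2, Pow(47, Rational(1, 2))), Mul(I, Pow(817, Rational(1, 2)))), -1)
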